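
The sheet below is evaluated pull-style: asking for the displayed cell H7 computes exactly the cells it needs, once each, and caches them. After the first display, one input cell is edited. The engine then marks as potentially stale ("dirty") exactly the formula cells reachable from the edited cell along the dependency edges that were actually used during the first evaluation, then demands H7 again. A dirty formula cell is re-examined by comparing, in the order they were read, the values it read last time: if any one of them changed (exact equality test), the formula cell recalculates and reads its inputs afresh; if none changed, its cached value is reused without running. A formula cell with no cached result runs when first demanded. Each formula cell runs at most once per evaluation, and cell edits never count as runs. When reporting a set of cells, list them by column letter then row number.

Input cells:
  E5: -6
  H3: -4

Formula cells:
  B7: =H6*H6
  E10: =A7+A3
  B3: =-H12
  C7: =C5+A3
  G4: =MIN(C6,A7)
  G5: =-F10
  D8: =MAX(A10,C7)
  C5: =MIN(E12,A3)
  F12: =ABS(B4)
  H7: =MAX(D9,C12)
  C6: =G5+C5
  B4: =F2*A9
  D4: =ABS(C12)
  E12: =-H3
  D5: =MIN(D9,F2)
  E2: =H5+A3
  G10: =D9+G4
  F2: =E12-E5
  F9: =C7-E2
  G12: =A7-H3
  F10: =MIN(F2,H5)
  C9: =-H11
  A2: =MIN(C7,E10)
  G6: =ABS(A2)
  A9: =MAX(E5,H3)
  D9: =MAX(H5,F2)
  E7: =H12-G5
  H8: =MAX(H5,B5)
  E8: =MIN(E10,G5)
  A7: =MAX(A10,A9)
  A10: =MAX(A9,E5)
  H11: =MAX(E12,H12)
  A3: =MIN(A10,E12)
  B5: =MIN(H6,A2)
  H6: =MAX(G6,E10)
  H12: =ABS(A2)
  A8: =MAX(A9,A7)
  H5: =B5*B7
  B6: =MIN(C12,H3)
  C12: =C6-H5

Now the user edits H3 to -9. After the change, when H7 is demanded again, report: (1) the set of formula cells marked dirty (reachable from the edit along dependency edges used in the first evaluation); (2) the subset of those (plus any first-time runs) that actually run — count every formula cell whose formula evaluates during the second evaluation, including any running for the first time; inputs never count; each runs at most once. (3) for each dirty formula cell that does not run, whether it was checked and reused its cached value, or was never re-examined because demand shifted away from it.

The edit dirties: A2, A3, A7, A9, A10, B5, B7, C5, C6, C7, C12, D9, E10, E12, F2, F10, G5, G6, H5, H6, H7.
21 formula cells run: A2, A3, A7, A9, A10, B5, B7, C5, C6, C7, C12, D9, E10, E12, F2, F10, G5, G6, H5, H6, H7.
No dirty formula cell escaped a run.

First demand of the output computes:
  A9 = MAX(-6, -4) = -4
  A10 = MAX(-4, -6) = -4
  A7 = MAX(-4, -4) = -4
  E12 = -(-4) = 4
  A3 = MIN(-4, 4) = -4
  C5 = MIN(4, -4) = -4
  C7 = -4 + -4 = -8
  E10 = -4 + -4 = -8
  A2 = MIN(-8, -8) = -8
  F2 = 4 - -6 = 10
  G6 = ABS(-8) = 8
  H6 = MAX(8, -8) = 8
  B5 = MIN(8, -8) = -8
  B7 = 8 * 8 = 64
  H5 = -8 * 64 = -512
  D9 = MAX(-512, 10) = 10
  F10 = MIN(10, -512) = -512
  G5 = -(-512) = 512
  C6 = 512 + -4 = 508
  C12 = 508 - -512 = 1020
  H7 = MAX(10, 1020) = 1020

After the edit, cleaning proceeds:
  A9: a read changed (H3 -4->-9) — executes, giving -6.
  A10: a read changed (A9 -4->-6) — executes, giving -6.
  A7: a read changed (A10 -4->-6; A9 -4->-6) — executes, giving -6.
  E12: a read changed (H3 -4->-9) — executes, giving 9.
  A3: a read changed (A10 -4->-6; E12 4->9) — executes, giving -6.
  C5: a read changed (E12 4->9; A3 -4->-6) — executes, giving -6.
  C7: a read changed (C5 -4->-6; A3 -4->-6) — executes, giving -12.
  E10: a read changed (A7 -4->-6; A3 -4->-6) — executes, giving -12.
  A2: a read changed (C7 -8->-12; E10 -8->-12) — executes, giving -12.
  F2: a read changed (E12 4->9) — executes, giving 15.
  G6: a read changed (A2 -8->-12) — executes, giving 12.
  H6: a read changed (G6 8->12; E10 -8->-12) — executes, giving 12.
  B5: a read changed (H6 8->12; A2 -8->-12) — executes, giving -12.
  B7: a read changed (H6 8->12; H6 8->12) — executes, giving 144.
  H5: a read changed (B5 -8->-12; B7 64->144) — executes, giving -1728.
  D9: a read changed (H5 -512->-1728; F2 10->15) — executes, giving 15.
  F10: a read changed (F2 10->15; H5 -512->-1728) — executes, giving -1728.
  G5: a read changed (F10 -512->-1728) — executes, giving 1728.
  C6: a read changed (G5 512->1728; C5 -4->-6) — executes, giving 1722.
  C12: a read changed (C6 508->1722; H5 -512->-1728) — executes, giving 3450.
  H7: a read changed (D9 10->15; C12 1020->3450) — executes, giving 3450.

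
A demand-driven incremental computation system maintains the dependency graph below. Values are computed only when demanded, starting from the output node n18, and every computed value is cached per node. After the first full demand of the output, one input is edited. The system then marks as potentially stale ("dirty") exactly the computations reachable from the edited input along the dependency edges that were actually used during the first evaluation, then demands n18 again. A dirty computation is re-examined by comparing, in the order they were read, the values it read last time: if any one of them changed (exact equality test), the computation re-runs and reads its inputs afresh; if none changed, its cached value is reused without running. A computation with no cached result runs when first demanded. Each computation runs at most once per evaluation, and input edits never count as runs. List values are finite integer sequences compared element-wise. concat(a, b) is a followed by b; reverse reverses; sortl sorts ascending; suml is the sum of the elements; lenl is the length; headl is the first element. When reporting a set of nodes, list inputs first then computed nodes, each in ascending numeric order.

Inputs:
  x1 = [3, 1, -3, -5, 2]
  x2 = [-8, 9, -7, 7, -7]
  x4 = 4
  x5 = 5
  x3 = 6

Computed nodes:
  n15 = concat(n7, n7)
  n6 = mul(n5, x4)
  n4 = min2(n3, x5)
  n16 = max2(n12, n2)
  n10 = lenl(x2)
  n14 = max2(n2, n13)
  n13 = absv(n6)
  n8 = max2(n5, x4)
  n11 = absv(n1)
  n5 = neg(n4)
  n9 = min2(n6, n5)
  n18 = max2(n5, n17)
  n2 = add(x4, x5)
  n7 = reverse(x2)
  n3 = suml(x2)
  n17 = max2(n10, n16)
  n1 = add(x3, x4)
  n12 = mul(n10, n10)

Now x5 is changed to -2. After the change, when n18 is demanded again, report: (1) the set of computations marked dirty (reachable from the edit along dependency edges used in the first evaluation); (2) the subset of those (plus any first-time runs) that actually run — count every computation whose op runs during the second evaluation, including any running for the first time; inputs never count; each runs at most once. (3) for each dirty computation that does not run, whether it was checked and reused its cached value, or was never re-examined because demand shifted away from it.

First evaluation (everything demanded from the output):
  n2 = add(4, 5) = 9
  n3 = suml([-8, 9, -7, 7, -7]) = -6
  n4 = min2(-6, 5) = -6
  n5 = neg(-6) = 6
  n10 = lenl([-8, 9, -7, 7, -7]) = 5
  n12 = mul(5, 5) = 25
  n16 = max2(25, 9) = 25
  n17 = max2(5, 25) = 25
  n18 = max2(6, 25) = 25

Propagation after the edit:
  n2: runs — x5 5->-2; result 2.
  n4: runs — x5 5->-2; result -6 (same value as before).
  n5: checked — values it read are unchanged (n4 unchanged); reused cached 6 without running.
  n16: runs — n2 9->2; result 25 (same value as before).
  n17: checked — values it read are unchanged (n10 unchanged, n16 unchanged); reused cached 25 without running.
  n18: checked — values it read are unchanged (n5 unchanged, n17 unchanged); reused cached 25 without running.

Key observation: the cutoff stops propagation at n5 — its inputs' values are unchanged, so it reuses its cache.

Marked dirty: n2, n4, n5, n16, n17, n18.
Computations that run: n2, n4, n16 — 3 in total.
Checked but reused from cache: n5, n17, n18.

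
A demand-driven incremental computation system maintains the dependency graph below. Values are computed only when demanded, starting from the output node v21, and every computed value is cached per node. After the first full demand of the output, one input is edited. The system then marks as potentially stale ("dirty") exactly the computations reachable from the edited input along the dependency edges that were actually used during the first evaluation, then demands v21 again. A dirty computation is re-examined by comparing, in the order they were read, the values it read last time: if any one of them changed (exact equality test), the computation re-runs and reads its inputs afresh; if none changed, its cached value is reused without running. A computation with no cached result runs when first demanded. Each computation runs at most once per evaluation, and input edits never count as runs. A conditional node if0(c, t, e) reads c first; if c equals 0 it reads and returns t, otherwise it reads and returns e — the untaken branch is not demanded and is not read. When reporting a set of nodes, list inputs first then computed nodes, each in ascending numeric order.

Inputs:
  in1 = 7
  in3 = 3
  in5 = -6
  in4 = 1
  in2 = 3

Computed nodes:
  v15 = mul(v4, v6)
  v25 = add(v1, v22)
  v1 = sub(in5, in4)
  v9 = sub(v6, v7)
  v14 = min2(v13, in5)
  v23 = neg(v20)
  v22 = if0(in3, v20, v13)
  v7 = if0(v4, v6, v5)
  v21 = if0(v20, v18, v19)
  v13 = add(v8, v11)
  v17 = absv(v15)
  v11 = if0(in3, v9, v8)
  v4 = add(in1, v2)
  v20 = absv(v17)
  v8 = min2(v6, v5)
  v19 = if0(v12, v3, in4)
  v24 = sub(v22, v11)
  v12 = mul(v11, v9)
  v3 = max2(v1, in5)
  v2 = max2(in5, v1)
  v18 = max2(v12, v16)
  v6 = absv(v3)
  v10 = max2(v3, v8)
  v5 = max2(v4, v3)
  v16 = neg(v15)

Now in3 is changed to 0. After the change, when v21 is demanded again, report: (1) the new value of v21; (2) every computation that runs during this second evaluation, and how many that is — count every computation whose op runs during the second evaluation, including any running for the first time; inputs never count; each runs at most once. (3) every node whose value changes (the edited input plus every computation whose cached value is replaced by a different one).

New value of v21: 1.
Computations that run: v11, v12, v19 — 3 in total.
Values that change: in3, v11, v12.
Key observation: the change is absorbed at v19 — it re-runs but produces the same value, and the output's value is unchanged.

First evaluation (everything demanded from the output):
  v1 = sub(-6, 1) = -7
  v2 = max2(-6, -7) = -6
  v3 = max2(-7, -6) = -6
  v4 = add(7, -6) = 1
  v5 = max2(1, -6) = 1
  v6 = absv(-6) = 6
  v7 = if0(v4=1 -> else branch v5) = 1
  v8 = min2(6, 1) = 1
  v9 = sub(6, 1) = 5
  v11 = if0(in3=3 -> else branch v8) = 1
  v12 = mul(1, 5) = 5
  v15 = mul(1, 6) = 6
  v17 = absv(6) = 6
  v19 = if0(v12=5 -> else branch in4) = 1
  v20 = absv(6) = 6
  v21 = if0(v20=6 -> else branch v19) = 1

Propagation after the edit:
  v11: runs — in3 3->0; result 5.
  v12: runs — v11 1->5; result 25.
  v19: runs — v12 5->25; result 1 (same value as before).
  v21: checked — values it read are unchanged (v20 unchanged, v19 unchanged); reused cached 1 without running.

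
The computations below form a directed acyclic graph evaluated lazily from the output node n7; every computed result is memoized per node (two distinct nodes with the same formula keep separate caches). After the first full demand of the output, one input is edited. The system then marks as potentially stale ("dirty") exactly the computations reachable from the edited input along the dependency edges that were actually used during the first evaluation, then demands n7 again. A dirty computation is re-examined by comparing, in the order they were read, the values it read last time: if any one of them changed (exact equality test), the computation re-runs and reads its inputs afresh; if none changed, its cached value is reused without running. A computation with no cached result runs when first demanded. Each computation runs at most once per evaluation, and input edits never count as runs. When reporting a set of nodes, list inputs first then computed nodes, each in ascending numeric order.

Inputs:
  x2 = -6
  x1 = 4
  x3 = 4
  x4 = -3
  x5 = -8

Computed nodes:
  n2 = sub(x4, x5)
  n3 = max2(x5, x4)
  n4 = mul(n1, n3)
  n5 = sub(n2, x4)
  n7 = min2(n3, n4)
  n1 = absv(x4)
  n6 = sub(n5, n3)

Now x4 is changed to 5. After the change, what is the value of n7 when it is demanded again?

Demanding n7 again yields 5.

First demand of the output computes:
  n1 = absv(-3) = 3
  n3 = max2(-8, -3) = -3
  n4 = mul(3, -3) = -9
  n7 = min2(-3, -9) = -9

After the edit, cleaning proceeds:
  n1: a read changed (x4 -3->5) — executes, giving 5.
  n3: a read changed (x4 -3->5) — executes, giving 5.
  n4: a read changed (n1 3->5; n3 -3->5) — executes, giving 25.
  n7: a read changed (n3 -3->5; n4 -9->25) — executes, giving 5.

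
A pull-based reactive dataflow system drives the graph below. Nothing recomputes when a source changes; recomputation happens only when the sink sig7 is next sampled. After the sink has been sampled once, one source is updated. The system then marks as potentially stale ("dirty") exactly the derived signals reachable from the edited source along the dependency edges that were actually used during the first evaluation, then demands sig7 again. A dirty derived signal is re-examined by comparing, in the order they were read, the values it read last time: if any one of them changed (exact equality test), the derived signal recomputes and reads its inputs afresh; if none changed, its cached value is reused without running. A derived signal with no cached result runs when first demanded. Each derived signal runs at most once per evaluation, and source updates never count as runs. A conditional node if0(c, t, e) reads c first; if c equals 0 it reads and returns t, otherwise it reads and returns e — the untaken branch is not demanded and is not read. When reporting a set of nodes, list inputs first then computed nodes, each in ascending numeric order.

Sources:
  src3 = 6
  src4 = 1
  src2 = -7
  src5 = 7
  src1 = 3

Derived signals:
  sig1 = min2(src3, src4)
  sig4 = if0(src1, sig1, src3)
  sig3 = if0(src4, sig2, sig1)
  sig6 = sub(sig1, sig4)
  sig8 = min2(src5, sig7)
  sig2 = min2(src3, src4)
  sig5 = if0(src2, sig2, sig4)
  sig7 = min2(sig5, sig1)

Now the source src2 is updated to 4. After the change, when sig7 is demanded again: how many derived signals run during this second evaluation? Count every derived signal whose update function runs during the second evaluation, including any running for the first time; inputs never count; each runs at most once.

Derived signals that run: sig5 — 1 in total.
Key observation: the change is absorbed at sig5 — it re-runs but produces the same value, and the output's value is unchanged.

First evaluation (everything demanded from the output):
  sig1 = min2(6, 1) = 1
  sig4 = if0(src1=3 -> else branch src3) = 6
  sig5 = if0(src2=-7 -> else branch sig4) = 6
  sig7 = min2(6, 1) = 1

Propagation after the edit:
  sig5: runs — src2 -7->4; result 6 (same value as before).
  sig7: checked — values it read are unchanged (sig5 unchanged, sig1 unchanged); reused cached 1 without running.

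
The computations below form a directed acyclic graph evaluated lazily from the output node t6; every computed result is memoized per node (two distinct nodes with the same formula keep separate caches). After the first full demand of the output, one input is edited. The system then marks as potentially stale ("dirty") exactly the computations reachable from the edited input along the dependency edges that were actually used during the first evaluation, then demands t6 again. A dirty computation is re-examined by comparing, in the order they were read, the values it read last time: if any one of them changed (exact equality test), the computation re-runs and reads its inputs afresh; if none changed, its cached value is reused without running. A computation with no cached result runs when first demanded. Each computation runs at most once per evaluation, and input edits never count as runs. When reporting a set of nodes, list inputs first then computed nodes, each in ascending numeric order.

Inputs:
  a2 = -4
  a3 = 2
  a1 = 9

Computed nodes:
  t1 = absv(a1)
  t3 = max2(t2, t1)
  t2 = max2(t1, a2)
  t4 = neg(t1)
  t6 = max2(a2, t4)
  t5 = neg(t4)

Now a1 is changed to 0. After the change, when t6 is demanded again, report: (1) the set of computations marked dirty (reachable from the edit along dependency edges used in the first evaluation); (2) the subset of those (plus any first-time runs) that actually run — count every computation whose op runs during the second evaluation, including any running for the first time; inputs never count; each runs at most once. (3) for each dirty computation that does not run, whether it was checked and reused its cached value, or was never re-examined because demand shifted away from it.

The edit dirties: t1, t4, t6.
3 computations run: t1, t4, t6.
No dirty computation escaped a run.

First demand of the output computes:
  t1 = absv(9) = 9
  t4 = neg(9) = -9
  t6 = max2(-4, -9) = -4

After the edit, cleaning proceeds:
  t1: a read changed (a1 9->0) — executes, giving 0.
  t4: a read changed (t1 9->0) — executes, giving 0.
  t6: a read changed (t4 -9->0) — executes, giving 0.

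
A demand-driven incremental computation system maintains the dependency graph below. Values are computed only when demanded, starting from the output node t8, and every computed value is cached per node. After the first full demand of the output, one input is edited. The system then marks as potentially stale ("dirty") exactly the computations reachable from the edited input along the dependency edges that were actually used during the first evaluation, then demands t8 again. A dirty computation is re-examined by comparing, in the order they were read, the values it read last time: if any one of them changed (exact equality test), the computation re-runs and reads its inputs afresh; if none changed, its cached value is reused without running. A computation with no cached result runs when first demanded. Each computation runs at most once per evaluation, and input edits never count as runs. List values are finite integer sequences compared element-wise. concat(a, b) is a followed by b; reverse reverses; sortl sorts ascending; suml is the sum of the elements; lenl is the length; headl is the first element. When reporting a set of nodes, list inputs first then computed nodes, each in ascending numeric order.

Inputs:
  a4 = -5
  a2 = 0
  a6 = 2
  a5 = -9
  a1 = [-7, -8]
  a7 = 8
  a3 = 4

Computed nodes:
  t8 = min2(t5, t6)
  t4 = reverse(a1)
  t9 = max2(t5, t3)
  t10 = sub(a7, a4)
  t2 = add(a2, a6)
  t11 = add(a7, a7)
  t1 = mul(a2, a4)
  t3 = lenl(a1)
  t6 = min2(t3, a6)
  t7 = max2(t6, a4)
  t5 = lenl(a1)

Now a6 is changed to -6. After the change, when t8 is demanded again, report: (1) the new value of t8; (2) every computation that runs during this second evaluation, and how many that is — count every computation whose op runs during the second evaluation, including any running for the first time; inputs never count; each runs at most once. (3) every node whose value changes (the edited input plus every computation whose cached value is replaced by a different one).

First evaluation (everything demanded from the output):
  t3 = lenl([-7, -8]) = 2
  t5 = lenl([-7, -8]) = 2
  t6 = min2(2, 2) = 2
  t8 = min2(2, 2) = 2

Propagation after the edit:
  t6: runs — a6 2->-6; result -6.
  t8: runs — t6 2->-6; result -6.

New value of t8: -6.
Computations that run: t6, t8 — 2 in total.
Values that change: a6, t6, t8.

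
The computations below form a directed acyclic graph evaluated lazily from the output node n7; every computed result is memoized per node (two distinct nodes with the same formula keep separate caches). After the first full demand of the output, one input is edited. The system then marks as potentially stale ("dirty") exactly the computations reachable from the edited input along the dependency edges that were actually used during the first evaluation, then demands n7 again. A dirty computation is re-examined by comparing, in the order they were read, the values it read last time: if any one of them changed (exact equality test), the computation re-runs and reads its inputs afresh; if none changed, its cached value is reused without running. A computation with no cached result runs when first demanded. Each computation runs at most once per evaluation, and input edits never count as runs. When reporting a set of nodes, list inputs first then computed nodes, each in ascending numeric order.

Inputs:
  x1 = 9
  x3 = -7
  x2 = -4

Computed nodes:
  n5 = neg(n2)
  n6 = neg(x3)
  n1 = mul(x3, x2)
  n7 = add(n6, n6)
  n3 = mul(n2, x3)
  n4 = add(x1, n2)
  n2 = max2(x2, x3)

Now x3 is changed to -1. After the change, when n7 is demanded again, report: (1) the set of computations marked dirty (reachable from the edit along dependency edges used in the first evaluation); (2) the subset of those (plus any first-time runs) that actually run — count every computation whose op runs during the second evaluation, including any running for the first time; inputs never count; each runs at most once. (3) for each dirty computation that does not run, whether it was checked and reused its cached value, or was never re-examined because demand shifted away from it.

First demand of the output computes:
  n6 = neg(-7) = 7
  n7 = add(7, 7) = 14

After the edit, cleaning proceeds:
  n6: a read changed (x3 -7->-1) — executes, giving 1.
  n7: a read changed (n6 7->1; n6 7->1) — executes, giving 2.

The edit dirties: n6, n7.
2 computations run: n6, n7.
No dirty computation escaped a run.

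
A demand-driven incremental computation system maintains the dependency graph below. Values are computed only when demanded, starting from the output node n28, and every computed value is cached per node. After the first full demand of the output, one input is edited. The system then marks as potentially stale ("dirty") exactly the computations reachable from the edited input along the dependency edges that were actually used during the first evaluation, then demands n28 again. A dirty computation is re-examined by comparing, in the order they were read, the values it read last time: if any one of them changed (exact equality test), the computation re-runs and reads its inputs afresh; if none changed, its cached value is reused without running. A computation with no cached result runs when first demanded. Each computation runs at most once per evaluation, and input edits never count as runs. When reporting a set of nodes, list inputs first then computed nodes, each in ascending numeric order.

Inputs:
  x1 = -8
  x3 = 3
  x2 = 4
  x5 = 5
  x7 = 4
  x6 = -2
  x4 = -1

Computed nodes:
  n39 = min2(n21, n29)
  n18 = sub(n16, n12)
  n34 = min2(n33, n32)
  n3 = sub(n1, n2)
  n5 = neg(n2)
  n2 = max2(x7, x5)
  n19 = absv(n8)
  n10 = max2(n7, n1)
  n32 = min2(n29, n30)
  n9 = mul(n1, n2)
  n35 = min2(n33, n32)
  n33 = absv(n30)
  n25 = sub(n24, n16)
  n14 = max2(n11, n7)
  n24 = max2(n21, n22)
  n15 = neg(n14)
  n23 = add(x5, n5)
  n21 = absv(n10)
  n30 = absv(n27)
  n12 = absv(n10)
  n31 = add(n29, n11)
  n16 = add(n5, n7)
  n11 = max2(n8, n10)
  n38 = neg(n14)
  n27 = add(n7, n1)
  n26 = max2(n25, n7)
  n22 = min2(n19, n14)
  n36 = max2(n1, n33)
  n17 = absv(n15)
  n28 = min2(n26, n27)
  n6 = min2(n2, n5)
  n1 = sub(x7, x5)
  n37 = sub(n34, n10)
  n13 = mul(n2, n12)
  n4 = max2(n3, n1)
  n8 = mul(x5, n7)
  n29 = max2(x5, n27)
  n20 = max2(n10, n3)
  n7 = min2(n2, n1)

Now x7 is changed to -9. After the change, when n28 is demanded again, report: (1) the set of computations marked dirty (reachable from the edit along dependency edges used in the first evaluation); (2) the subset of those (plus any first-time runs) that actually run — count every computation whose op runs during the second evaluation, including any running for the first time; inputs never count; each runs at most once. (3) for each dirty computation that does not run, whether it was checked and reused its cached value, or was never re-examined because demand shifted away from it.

First evaluation (everything demanded from the output):
  n1 = sub(4, 5) = -1
  n2 = max2(4, 5) = 5
  n5 = neg(5) = -5
  n7 = min2(5, -1) = -1
  n8 = mul(5, -1) = -5
  n10 = max2(-1, -1) = -1
  n11 = max2(-5, -1) = -1
  n14 = max2(-1, -1) = -1
  n16 = add(-5, -1) = -6
  n19 = absv(-5) = 5
  n21 = absv(-1) = 1
  n22 = min2(5, -1) = -1
  n24 = max2(1, -1) = 1
  n25 = sub(1, -6) = 7
  n26 = max2(7, -1) = 7
  n27 = add(-1, -1) = -2
  n28 = min2(7, -2) = -2

Propagation after the edit:
  n1: runs — x7 4->-9; result -14.
  n2: runs — x7 4->-9; result 5 (same value as before).
  n5: checked — values it read are unchanged (n2 unchanged); reused cached -5 without running.
  n7: runs — n1 -1->-14; result -14.
  n8: runs — n7 -1->-14; result -70.
  n10: runs — n7 -1->-14; n1 -1->-14; result -14.
  n11: runs — n8 -5->-70; n10 -1->-14; result -14.
  n14: runs — n11 -1->-14; n7 -1->-14; result -14.
  n16: runs — n7 -1->-14; result -19.
  n19: runs — n8 -5->-70; result 70.
  n21: runs — n10 -1->-14; result 14.
  n22: runs — n19 5->70; n14 -1->-14; result -14.
  n24: runs — n21 1->14; n22 -1->-14; result 14.
  n25: runs — n24 1->14; n16 -6->-19; result 33.
  n26: runs — n25 7->33; n7 -1->-14; result 33.
  n27: runs — n7 -1->-14; n1 -1->-14; result -28.
  n28: runs — n26 7->33; n27 -2->-28; result -28.

Key observation: the cutoff stops propagation at n5 — its inputs' values are unchanged, so it reuses its cache.

Marked dirty: n1, n2, n5, n7, n8, n10, n11, n14, n16, n19, n21, n22, n24, n25, n26, n27, n28.
Computations that run: n1, n2, n7, n8, n10, n11, n14, n16, n19, n21, n22, n24, n25, n26, n27, n28 — 16 in total.
Checked but reused from cache: n5.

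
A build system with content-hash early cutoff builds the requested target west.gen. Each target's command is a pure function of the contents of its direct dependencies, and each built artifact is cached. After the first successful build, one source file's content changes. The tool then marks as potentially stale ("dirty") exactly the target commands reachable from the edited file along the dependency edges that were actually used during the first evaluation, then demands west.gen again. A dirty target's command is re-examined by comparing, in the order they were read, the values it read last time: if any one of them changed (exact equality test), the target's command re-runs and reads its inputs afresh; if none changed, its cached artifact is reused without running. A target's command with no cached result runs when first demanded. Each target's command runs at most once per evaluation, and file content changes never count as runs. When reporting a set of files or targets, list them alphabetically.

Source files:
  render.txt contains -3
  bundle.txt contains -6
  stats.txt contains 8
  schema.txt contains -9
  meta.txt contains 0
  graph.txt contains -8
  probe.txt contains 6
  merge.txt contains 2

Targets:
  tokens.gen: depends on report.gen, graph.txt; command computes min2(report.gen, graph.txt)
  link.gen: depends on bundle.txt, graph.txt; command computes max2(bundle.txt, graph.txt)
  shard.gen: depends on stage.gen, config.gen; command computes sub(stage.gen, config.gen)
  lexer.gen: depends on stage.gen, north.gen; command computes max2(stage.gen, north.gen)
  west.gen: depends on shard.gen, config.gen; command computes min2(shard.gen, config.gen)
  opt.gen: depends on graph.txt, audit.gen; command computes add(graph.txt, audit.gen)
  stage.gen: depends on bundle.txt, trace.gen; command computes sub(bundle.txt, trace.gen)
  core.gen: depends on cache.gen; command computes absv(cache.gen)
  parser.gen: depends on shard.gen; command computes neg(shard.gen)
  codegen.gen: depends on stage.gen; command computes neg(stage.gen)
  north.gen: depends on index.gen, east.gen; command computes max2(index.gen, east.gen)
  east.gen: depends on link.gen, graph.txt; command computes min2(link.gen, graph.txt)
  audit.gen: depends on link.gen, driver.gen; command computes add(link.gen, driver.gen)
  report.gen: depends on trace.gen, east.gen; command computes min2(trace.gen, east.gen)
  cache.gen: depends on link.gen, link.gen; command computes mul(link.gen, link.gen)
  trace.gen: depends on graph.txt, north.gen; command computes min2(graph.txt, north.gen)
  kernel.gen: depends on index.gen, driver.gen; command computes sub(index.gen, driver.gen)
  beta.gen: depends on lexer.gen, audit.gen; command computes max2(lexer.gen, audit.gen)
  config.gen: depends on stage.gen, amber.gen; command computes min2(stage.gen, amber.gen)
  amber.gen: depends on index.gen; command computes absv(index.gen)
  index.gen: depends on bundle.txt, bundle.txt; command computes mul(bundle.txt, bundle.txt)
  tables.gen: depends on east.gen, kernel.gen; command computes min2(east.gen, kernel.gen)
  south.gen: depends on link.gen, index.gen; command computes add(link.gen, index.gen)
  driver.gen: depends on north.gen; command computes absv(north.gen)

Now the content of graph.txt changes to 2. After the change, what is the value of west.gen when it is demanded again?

New value of west.gen: -8.

First evaluation (everything demanded from the output):
  index.gen = mul(-6, -6) = 36
  amber.gen = absv(36) = 36
  link.gen = max2(-6, -8) = -6
  east.gen = min2(-6, -8) = -8
  north.gen = max2(36, -8) = 36
  trace.gen = min2(-8, 36) = -8
  stage.gen = sub(-6, -8) = 2
  config.gen = min2(2, 36) = 2
  shard.gen = sub(2, 2) = 0
  west.gen = min2(0, 2) = 0

Propagation after the edit:
  link.gen: runs — graph.txt -8->2; result 2.
  east.gen: runs — link.gen -6->2; graph.txt -8->2; result 2.
  north.gen: runs — east.gen -8->2; result 36 (same value as before).
  trace.gen: runs — graph.txt -8->2; result 2.
  stage.gen: runs — trace.gen -8->2; result -8.
  config.gen: runs — stage.gen 2->-8; result -8.
  shard.gen: runs — stage.gen 2->-8; config.gen 2->-8; result 0 (same value as before).
  west.gen: runs — config.gen 2->-8; result -8.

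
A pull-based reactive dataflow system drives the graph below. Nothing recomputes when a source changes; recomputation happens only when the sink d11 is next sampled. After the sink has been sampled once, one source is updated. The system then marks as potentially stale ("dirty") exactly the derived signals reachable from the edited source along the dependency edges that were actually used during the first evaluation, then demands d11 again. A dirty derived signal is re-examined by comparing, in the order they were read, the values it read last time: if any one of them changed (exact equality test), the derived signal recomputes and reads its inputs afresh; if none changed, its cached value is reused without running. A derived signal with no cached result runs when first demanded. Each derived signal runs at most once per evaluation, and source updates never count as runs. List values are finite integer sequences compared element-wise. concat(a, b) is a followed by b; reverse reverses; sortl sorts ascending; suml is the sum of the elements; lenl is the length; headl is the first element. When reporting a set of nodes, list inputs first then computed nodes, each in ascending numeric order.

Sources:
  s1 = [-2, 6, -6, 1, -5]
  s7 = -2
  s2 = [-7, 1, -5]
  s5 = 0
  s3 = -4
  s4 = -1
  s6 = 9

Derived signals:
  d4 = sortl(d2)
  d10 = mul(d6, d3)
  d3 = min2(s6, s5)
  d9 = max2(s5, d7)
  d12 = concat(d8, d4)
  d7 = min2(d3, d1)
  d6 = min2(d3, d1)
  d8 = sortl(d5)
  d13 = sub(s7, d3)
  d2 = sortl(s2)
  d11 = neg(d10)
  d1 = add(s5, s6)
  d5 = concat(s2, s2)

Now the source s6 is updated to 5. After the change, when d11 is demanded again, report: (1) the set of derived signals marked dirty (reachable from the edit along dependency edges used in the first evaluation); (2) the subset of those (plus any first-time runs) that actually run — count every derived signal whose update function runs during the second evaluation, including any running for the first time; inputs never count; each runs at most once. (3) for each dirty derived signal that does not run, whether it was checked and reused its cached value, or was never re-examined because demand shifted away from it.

First evaluation (everything demanded from the output):
  d1 = add(0, 9) = 9
  d3 = min2(9, 0) = 0
  d6 = min2(0, 9) = 0
  d10 = mul(0, 0) = 0
  d11 = neg(0) = 0

Propagation after the edit:
  d1: runs — s6 9->5; result 5.
  d3: runs — s6 9->5; result 0 (same value as before).
  d6: runs — d1 9->5; result 0 (same value as before).
  d10: checked — values it read are unchanged (d6 unchanged, d3 unchanged); reused cached 0 without running.
  d11: checked — values it read are unchanged (d10 unchanged); reused cached 0 without running.

Key observation: the cutoff stops propagation at d10 — its inputs' values are unchanged, so it reuses its cache.

Marked dirty: d1, d3, d6, d10, d11.
Derived signals that run: d1, d3, d6 — 3 in total.
Checked but reused from cache: d10, d11.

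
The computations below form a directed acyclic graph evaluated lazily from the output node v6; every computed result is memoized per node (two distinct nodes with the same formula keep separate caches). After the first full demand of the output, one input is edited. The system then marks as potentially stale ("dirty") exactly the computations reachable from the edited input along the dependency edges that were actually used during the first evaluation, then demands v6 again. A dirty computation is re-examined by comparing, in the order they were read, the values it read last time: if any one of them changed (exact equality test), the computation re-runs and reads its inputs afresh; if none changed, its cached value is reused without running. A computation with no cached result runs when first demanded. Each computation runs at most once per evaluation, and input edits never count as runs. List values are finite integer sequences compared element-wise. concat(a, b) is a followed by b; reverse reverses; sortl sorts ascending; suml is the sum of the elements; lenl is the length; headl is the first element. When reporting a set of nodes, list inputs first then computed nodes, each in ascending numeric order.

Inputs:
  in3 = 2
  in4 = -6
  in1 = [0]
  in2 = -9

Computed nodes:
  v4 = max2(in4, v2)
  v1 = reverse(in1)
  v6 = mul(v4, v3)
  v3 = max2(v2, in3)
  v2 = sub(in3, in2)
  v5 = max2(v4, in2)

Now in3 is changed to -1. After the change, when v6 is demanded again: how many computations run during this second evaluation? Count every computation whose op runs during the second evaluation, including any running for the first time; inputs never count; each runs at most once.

4 computations run: v2, v3, v4, v6.

First demand of the output computes:
  v2 = sub(2, -9) = 11
  v3 = max2(11, 2) = 11
  v4 = max2(-6, 11) = 11
  v6 = mul(11, 11) = 121

After the edit, cleaning proceeds:
  v2: a read changed (in3 2->-1) — executes, giving 8.
  v3: a read changed (v2 11->8; in3 2->-1) — executes, giving 8.
  v4: a read changed (v2 11->8) — executes, giving 8.
  v6: a read changed (v4 11->8; v3 11->8) — executes, giving 64.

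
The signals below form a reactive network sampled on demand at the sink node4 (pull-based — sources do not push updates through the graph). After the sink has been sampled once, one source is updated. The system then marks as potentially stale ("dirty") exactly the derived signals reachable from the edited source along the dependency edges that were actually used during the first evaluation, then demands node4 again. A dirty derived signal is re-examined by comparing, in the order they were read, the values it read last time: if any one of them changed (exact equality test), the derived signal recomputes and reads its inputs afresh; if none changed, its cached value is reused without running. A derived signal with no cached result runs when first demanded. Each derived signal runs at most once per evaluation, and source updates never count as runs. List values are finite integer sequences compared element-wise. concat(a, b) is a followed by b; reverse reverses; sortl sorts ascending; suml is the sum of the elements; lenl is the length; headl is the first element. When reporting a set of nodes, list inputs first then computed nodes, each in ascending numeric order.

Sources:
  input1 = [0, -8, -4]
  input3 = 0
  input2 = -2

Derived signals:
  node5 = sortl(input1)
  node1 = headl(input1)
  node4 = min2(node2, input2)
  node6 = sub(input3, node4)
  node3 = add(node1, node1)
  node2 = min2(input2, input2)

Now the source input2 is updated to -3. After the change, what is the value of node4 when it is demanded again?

Initial pass — values computed on the first demand:
  node2 = min2(-2, -2) = -2
  node4 = min2(-2, -2) = -2

Second demand — change propagation:
  node2: re-runs because input2 -2->-3; input2 -2->-3; new result -3.
  node4: re-runs because node2 -2->-3; input2 -2->-3; new result -3.

node4 now evaluates to -3.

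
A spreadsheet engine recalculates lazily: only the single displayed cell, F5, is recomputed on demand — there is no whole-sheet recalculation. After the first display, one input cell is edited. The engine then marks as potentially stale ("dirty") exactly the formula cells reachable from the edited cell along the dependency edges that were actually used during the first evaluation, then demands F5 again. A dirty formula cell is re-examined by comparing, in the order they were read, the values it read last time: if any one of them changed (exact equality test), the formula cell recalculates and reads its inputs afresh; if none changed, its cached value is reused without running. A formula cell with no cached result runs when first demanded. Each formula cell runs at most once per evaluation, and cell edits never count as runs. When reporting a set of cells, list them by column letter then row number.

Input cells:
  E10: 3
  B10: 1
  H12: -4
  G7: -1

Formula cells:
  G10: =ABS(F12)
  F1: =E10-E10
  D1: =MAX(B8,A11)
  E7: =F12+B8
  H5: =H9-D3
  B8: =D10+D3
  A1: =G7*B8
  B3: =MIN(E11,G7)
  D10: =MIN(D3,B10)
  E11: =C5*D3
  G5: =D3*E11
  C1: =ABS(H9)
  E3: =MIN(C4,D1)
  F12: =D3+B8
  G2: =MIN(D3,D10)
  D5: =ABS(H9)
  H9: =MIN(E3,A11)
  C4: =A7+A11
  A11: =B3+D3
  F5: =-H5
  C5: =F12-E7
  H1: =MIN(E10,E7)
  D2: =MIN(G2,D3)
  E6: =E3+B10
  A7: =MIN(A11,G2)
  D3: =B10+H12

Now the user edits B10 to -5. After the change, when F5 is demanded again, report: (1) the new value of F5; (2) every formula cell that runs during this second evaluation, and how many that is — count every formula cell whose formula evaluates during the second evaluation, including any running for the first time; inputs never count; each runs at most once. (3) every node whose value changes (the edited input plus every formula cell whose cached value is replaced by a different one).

First evaluation (everything demanded from the output):
  D3 = 1 + -4 = -3
  D10 = MIN(-3, 1) = -3
  B8 = -3 + -3 = -6
  F12 = -3 + -6 = -9
  E7 = -9 + -6 = -15
  C5 = -9 - -15 = 6
  E11 = 6 * -3 = -18
  B3 = MIN(-18, -1) = -18
  A11 = -18 + -3 = -21
  D1 = MAX(-6, -21) = -6
  G2 = MIN(-3, -3) = -3
  A7 = MIN(-21, -3) = -21
  C4 = -21 + -21 = -42
  E3 = MIN(-42, -6) = -42
  H9 = MIN(-42, -21) = -42
  H5 = -42 - -3 = -39
  F5 = -(-39) = 39

Propagation after the edit:
  D3: runs — B10 1->-5; result -9.
  D10: runs — D3 -3->-9; B10 1->-5; result -9.
  B8: runs — D10 -3->-9; D3 -3->-9; result -18.
  F12: runs — D3 -3->-9; B8 -6->-18; result -27.
  E7: runs — F12 -9->-27; B8 -6->-18; result -45.
  C5: runs — F12 -9->-27; E7 -15->-45; result 18.
  E11: runs — C5 6->18; D3 -3->-9; result -162.
  B3: runs — E11 -18->-162; result -162.
  A11: runs — B3 -18->-162; D3 -3->-9; result -171.
  D1: runs — B8 -6->-18; A11 -21->-171; result -18.
  G2: runs — D3 -3->-9; D10 -3->-9; result -9.
  A7: runs — A11 -21->-171; G2 -3->-9; result -171.
  C4: runs — A7 -21->-171; A11 -21->-171; result -342.
  E3: runs — C4 -42->-342; D1 -6->-18; result -342.
  H9: runs — E3 -42->-342; A11 -21->-171; result -342.
  H5: runs — H9 -42->-342; D3 -3->-9; result -333.
  F5: runs — H5 -39->-333; result 333.

New value of F5: 333.
Formula cells that run: A7, A11, B3, B8, C4, C5, D1, D3, D10, E3, E7, E11, F5, F12, G2, H5, H9 — 17 in total.
Values that change: A7, A11, B3, B8, B10, C4, C5, D1, D3, D10, E3, E7, E11, F5, F12, G2, H5, H9.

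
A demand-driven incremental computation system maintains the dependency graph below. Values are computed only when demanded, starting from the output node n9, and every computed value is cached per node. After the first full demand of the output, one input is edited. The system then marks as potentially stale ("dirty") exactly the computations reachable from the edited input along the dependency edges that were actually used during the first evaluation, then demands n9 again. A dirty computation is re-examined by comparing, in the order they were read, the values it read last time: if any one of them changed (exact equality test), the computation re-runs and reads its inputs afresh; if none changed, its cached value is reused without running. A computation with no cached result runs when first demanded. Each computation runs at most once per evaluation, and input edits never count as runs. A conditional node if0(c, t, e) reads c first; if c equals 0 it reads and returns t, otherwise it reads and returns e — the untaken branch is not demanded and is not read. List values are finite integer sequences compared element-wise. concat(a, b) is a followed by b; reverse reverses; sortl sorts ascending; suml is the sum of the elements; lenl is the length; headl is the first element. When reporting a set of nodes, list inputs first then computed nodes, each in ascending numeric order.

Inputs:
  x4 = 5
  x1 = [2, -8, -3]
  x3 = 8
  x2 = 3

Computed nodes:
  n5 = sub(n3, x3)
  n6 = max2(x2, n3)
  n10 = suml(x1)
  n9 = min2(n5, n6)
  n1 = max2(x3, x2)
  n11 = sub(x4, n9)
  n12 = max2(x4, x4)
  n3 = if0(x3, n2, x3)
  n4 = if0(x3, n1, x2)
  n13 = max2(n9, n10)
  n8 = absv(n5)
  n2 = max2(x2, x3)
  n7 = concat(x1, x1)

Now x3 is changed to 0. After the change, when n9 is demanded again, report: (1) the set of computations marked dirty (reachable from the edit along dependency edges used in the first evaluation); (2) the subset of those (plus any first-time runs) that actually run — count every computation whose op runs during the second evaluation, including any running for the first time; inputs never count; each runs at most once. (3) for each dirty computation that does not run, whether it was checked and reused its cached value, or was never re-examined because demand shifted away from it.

First evaluation (everything demanded from the output):
  n3 = if0(x3=8 -> else branch x3) = 8
  n5 = sub(8, 8) = 0
  n6 = max2(3, 8) = 8
  n9 = min2(0, 8) = 0

Propagation after the edit:
  n2: demanded for the first time — runs, produces 3.
  n3: runs — x3 8->0; x3 8->0; result 3.
  n5: runs — n3 8->3; x3 8->0; result 3.
  n6: runs — n3 8->3; result 3.
  n9: runs — n5 0->3; n6 8->3; result 3.

Key observation: a condition flipped, so demand reaches new nodes — n2 runs for the first time.

Marked dirty: n3, n5, n6, n9.
Computations that run: n2, n3, n5, n6, n9 — 5 in total.
Every dirty computation ran.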